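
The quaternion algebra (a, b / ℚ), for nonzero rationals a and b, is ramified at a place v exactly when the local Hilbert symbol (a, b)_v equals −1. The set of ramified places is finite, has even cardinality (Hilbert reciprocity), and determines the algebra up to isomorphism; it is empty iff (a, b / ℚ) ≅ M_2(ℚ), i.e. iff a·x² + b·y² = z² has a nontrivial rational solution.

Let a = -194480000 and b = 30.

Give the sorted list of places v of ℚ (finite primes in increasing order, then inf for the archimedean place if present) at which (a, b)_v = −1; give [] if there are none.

[5, 11]

(a, b) ≡ (-4862, 30) mod (ℚ^×)²; places V = {2, 3, 5, 11, 13, 17, ∞}.
(a,b)_3: α=0, u≡1; β=1, v≡1 (mod 3); (1|3)=+1, (1|3)=+1; sign (−1)^0·+1^1·+1^0 = +1.
(a,b)_13: α=1, u≡10; β=0, v≡4 (mod 13); (10|13)=+1, (4|13)=+1; sign (−1)^0·+1^0·+1^1 = +1.
(a,b)_17: α=1, u≡14; β=0, v≡13 (mod 17); (14|17)=-1, (13|17)=+1; sign (−1)^0·-1^0·+1^1 = +1.
(a,b)_11: α=1, u≡3; β=0, v≡8 (mod 11); (3|11)=+1, (8|11)=-1; sign (−1)^0·+1^0·-1^1 = -1.
(a,b)_2: α=7, β=1; u≡1, v≡7 (mod 8); ε(u)ε(v)=0·1, αω(v)=7·0, βω(u)=1·0; sum ≡ 0  ⇒  +1.
(a,b)_∞: sgn(-4862)=−, sgn(30)=+, so +1.
(a,b)_5: α=4, u≡2; β=1, v≡1 (mod 5); (2|5)=-1, (1|5)=+1; sign (−1)^0·-1^1·+1^4 = -1.
Ram(-4862, 30) = {5, 11}; no ℚ_5-point on the conic.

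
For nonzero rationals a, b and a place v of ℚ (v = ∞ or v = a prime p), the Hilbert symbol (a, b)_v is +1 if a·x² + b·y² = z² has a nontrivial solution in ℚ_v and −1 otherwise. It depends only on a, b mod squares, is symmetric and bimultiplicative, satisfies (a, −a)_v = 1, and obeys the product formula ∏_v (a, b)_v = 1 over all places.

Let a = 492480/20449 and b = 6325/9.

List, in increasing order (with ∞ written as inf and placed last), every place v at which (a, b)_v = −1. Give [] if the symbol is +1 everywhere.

(a, b) ≡ (95, 253) mod (ℚ^×)²; places V = {2, 3, 5, 11, 13, 19, 23, ∞}.
(a,b)_19: α=1, u≡16; β=0, v≡4 (mod 19); (16|19)=+1, (4|19)=+1; sign (−1)^0·+1^0·+1^1 = +1.
(a,b)_13: α=-2, u≡10; β=0, v≡8 (mod 13); (10|13)=+1, (8|13)=-1; sign (−1)^0·+1^0·-1^-2 = +1.
(a,b)_2: α=6, β=0; u≡7, v≡5 (mod 8); ε(u)ε(v)=1·0, αω(v)=6·1, βω(u)=0·0; sum ≡ 0  ⇒  +1.
(a,b)_23: α=0, u≡2; β=1, v≡5 (mod 23); (2|23)=+1, (5|23)=-1; sign (−1)^0·+1^1·-1^0 = +1.
(a,b)_5: α=1, u≡4; β=2, v≡2 (mod 5); (4|5)=+1, (2|5)=-1; sign (−1)^0·+1^2·-1^1 = -1.
(a,b)_3: α=4, u≡2; β=-2, v≡1 (mod 3); (2|3)=-1, (1|3)=+1; sign (−1)^0·-1^-2·+1^4 = +1.
(a,b)_∞: sgn(95)=+, sgn(253)=+, so +1.
(a,b)_11: α=-2, u≡8; β=1, v≡4 (mod 11); (8|11)=-1, (4|11)=+1; sign (−1)^0·-1^1·+1^-2 = -1.
Ram(95, 253) = {5, 11}; no ℚ_5-point on the conic.

[5, 11]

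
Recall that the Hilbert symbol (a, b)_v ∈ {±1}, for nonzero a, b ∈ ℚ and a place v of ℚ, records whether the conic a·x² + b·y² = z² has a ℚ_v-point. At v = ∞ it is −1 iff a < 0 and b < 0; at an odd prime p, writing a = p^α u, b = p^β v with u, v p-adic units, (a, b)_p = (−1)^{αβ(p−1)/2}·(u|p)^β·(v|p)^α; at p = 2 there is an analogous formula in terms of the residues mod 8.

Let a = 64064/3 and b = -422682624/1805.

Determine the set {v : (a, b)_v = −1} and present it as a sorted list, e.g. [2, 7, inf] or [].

(a, b) ≡ (3003, -130) mod (ℚ^×)²; places V = {2, 3, 5, 7, 11, 13, 19, ∞}.
(a,b)_3: α=-1, u≡2; β=4, v≡2 (mod 3); (2|3)=-1, (2|3)=-1; sign (−1)^0·-1^4·-1^-1 = -1.
(a,b)_11: α=1, u≡9; β=0, v≡10 (mod 11); (9|11)=+1, (10|11)=-1; sign (−1)^0·+1^0·-1^1 = -1.
(a,b)_19: α=0, u≡5; β=-2, v≡8 (mod 19); (5|19)=+1, (8|19)=-1; sign (−1)^0·+1^-2·-1^0 = +1.
(a,b)_2: α=6, β=13; u≡3, v≡7 (mod 8); ε(u)ε(v)=1·1, αω(v)=6·0, βω(u)=13·1; sum ≡ 0  ⇒  +1.
(a,b)_7: α=1, u≡1; β=2, v≡6 (mod 7); (1|7)=+1, (6|7)=-1; sign (−1)^0·+1^2·-1^1 = -1.
(a,b)_13: α=1, u≡9; β=1, v≡4 (mod 13); (9|13)=+1, (4|13)=+1; sign (−1)^0·+1^1·+1^1 = +1.
(a,b)_5: α=0, u≡3; β=-1, v≡1 (mod 5); (3|5)=-1, (1|5)=+1; sign (−1)^0·-1^-1·+1^0 = -1.
(a,b)_∞: sgn(3003)=+, sgn(-130)=−, so +1.
(3003, -130 / ℚ) ramifies at {3, 5, 7, 11}: a division algebra.

[3, 5, 7, 11]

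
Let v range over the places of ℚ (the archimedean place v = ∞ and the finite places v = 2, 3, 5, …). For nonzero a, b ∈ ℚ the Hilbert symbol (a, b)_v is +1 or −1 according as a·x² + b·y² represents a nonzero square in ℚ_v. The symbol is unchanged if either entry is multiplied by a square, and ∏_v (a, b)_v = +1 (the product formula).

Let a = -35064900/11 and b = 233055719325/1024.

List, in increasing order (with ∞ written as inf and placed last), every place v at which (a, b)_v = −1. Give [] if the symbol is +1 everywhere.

(a, b) ≡ (-5291, 37) mod (ℚ^×)²; places V = {2, 3, 5, 11, 13, 37, ∞}.
(a,b)_11: α=-1, u≡9; β=2, v≡4 (mod 11); (9|11)=+1, (4|11)=+1; sign (−1)^0·+1^2·+1^-1 = +1.
(a,b)_37: α=1, u≡5; β=3, v≡3 (mod 37); (5|37)=-1, (3|37)=+1; sign (−1)^0·-1^3·+1^1 = -1.
(a,b)_13: α=1, u≡4; β=2, v≡8 (mod 13); (4|13)=+1, (8|13)=-1; sign (−1)^0·+1^2·-1^1 = -1.
(a,b)_2: α=2, β=-10; u≡5, v≡5 (mod 8); ε(u)ε(v)=0·0, αω(v)=2·1, βω(u)=-10·1; sum ≡ 0  ⇒  +1.
(a,b)_∞: sgn(-5291)=−, sgn(37)=+, so +1.
(a,b)_5: α=2, u≡4; β=2, v≡2 (mod 5); (4|5)=+1, (2|5)=-1; sign (−1)^0·+1^2·-1^2 = +1.
(a,b)_3: α=6, u≡1; β=2, v≡1 (mod 3); (1|3)=+1, (1|3)=+1; sign (−1)^0·+1^2·+1^6 = +1.
(-5291, 37 / ℚ) ramifies at {13, 37}: a division algebra.

[13, 37]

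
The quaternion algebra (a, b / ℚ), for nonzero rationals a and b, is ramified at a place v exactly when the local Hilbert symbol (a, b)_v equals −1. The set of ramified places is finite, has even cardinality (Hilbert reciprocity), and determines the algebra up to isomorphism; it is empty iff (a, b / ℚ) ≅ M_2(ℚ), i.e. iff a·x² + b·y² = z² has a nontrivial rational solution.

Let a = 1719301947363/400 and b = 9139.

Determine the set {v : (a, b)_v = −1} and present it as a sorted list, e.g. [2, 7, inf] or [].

[2, 19]

Mod squares: a ≡ 1153243, b ≡ 9139. Check v ∈ {∞, 2, 3, 5, 7, 11, 13, 19, 23, 29, 37}.
v=5: a=5^-2·(≡3), b=5^0·(≡4) mod 5; (3|5)=-1, (4|5)=+1; (−1)^{-2·0·2}·(-1)^0·(+1)^-2 = +1.
v=23: a=23^1·(≡3), b=23^0·(≡8) mod 23; (3|23)=+1, (8|23)=+1; (−1)^{1·0·11}·(+1)^0·(+1)^1 = +1.
v=29: a=29^1·(≡17), b=29^0·(≡4) mod 29; (17|29)=-1, (4|29)=+1; (−1)^{1·0·14}·(-1)^0·(+1)^1 = +1.
v=2: v_2(a)=-4, v_2(b)=0; units ≡ 3, 3 (mod 8); ε·ε+αω+βω = 1·1+-4·1+0·1 ≡ 1  ⇒  (a,b)_2 = -1.
v=7: a=7^1·(≡1), b=7^0·(≡4) mod 7; (1|7)=+1, (4|7)=+1; (−1)^{1·0·3}·(+1)^0·(+1)^1 = +1.
v=13: a=13^1·(≡9), b=13^1·(≡1) mod 13; (9|13)=+1, (1|13)=+1; (−1)^{1·1·6}·(+1)^1·(+1)^1 = +1.
v=3: a=3^2·(≡1), b=3^0·(≡1) mod 3; (1|3)=+1, (1|3)=+1; (−1)^{2·0·1}·(+1)^0·(+1)^2 = +1.
v=37: a=37^2·(≡7), b=37^1·(≡25) mod 37; (7|37)=+1, (25|37)=+1; (−1)^{2·1·18}·(+1)^1·(+1)^2 = +1.
v=19: a=19^1·(≡9), b=19^1·(≡6) mod 19; (9|19)=+1, (6|19)=+1; (−1)^{1·1·9}·(+1)^1·(+1)^1 = -1.
v=∞: 1153243 > 0 and 9139 > 0  ⇒  (a,b)_∞ = +1.
v=11: a=11^2·(≡9), b=11^0·(≡9) mod 11; (9|11)=+1, (9|11)=+1; (−1)^{2·0·5}·(+1)^0·(+1)^2 = +1.
Ram(1153243, 9139) = {2, 19}; no ℚ_2-point on the conic.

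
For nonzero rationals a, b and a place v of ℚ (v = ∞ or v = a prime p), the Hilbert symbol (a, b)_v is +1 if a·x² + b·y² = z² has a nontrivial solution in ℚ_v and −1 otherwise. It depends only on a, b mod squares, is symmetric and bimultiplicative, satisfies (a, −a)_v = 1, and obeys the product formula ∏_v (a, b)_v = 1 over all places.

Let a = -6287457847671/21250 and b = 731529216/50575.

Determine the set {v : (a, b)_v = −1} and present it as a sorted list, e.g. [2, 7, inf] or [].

[29, 41]

(a, b) ≡ (-3678766, 287) mod (ℚ^×)²; places V = {2, 3, 5, 7, 11, 13, 17, 29, 41, ∞}.
(a,b)_17: α=-1, u≡10; β=-2, v≡8 (mod 17); (10|17)=-1, (8|17)=+1; sign (−1)^0·-1^-2·+1^-1 = +1.
(a,b)_13: α=1, u≡2; β=0, v≡3 (mod 13); (2|13)=-1, (3|13)=+1; sign (−1)^0·-1^0·+1^1 = +1.
(a,b)_∞: sgn(-3678766)=−, sgn(287)=+, so +1.
(a,b)_29: α=1, u≡2; β=0, v≡18 (mod 29); (2|29)=-1, (18|29)=-1; sign (−1)^0·-1^0·-1^1 = -1.
(a,b)_2: α=-1, β=14; u≡1, v≡7 (mod 8); ε(u)ε(v)=0·1, αω(v)=-1·0, βω(u)=14·0; sum ≡ 0  ⇒  +1.
(a,b)_41: α=1, u≡40; β=1, v≡28 (mod 41); (40|41)=+1, (28|41)=-1; sign (−1)^0·+1^1·-1^1 = -1.
(a,b)_5: α=-4, u≡1; β=-2, v≡2 (mod 5); (1|5)=+1, (2|5)=-1; sign (−1)^0·+1^-2·-1^-4 = +1.
(a,b)_7: α=3, u≡1; β=-1, v≡5 (mod 7); (1|7)=+1, (5|7)=-1; sign (−1)^1·+1^-1·-1^3 = +1.
(a,b)_11: α=4, u≡8; β=2, v≡1 (mod 11); (8|11)=-1, (1|11)=+1; sign (−1)^0·-1^2·+1^4 = +1.
(a,b)_3: α=4, u≡2; β=2, v≡2 (mod 3); (2|3)=-1, (2|3)=-1; sign (−1)^0·-1^2·-1^4 = +1.
|Ram(-3678766, 287)| = 2, even; anisotropic at {29, 41}.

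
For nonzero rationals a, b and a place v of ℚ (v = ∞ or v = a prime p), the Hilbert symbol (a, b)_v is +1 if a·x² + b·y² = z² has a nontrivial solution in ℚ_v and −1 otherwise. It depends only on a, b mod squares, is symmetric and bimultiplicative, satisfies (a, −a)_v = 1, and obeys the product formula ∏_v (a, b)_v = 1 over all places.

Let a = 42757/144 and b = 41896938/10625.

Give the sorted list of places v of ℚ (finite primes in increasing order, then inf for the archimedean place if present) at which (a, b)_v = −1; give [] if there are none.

[2, 23]

(a, b) ≡ (253, 2346) mod (ℚ^×)²; places V = {2, 3, 5, 11, 13, 17, 19, 23, 29, ∞}.
(a,b)_11: α=1, u≡4; β=0, v≡5 (mod 11); (4|11)=+1, (5|11)=+1; sign (−1)^0·+1^0·+1^1 = +1.
(a,b)_5: α=0, u≡3; β=-4, v≡4 (mod 5); (3|5)=-1, (4|5)=+1; sign (−1)^0·-1^-4·+1^0 = +1.
(a,b)_19: α=0, u≡11; β=2, v≡11 (mod 19); (11|19)=+1, (11|19)=+1; sign (−1)^0·+1^2·+1^0 = +1.
(a,b)_29: α=0, u≡18; β=2, v≡26 (mod 29); (18|29)=-1, (26|29)=-1; sign (−1)^0·-1^2·-1^0 = +1.
(a,b)_13: α=2, u≡6; β=0, v≡11 (mod 13); (6|13)=-1, (11|13)=-1; sign (−1)^0·-1^0·-1^2 = +1.
(a,b)_2: α=-4, β=1; u≡5, v≡5 (mod 8); ε(u)ε(v)=0·0, αω(v)=-4·1, βω(u)=1·1; sum ≡ 1  ⇒  -1.
(a,b)_∞: sgn(253)=+, sgn(2346)=+, so +1.
(a,b)_23: α=1, u≡7; β=1, v≡17 (mod 23); (7|23)=-1, (17|23)=-1; sign (−1)^1·-1^1·-1^1 = -1.
(a,b)_3: α=-2, u≡1; β=1, v≡2 (mod 3); (1|3)=+1, (2|3)=-1; sign (−1)^0·+1^1·-1^-2 = +1.
(a,b)_17: α=0, u≡13; β=-1, v≡1 (mod 17); (13|17)=+1, (1|17)=+1; sign (−1)^0·+1^-1·+1^0 = +1.
(253, 2346 / ℚ) ramifies at {2, 23}: a division algebra.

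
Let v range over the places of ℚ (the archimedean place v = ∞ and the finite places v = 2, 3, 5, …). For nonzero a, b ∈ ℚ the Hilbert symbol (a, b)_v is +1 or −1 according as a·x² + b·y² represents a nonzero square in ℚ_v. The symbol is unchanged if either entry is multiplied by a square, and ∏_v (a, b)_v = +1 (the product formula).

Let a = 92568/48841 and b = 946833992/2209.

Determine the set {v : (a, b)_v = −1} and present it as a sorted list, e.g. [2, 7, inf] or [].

[2, 3, 7, 29]

Mod squares: a ≡ 23142, b ≡ 1400642. Check v ∈ {∞, 2, 3, 7, 13, 17, 19, 29, 31, 41, 47}.
v=19: a=19^1·(≡18), b=19^1·(≡7) mod 19; (18|19)=-1, (7|19)=+1; (−1)^{1·1·9}·(-1)^1·(+1)^1 = +1.
v=13: a=13^-2·(≡7), b=13^2·(≡3) mod 13; (7|13)=-1, (3|13)=+1; (−1)^{-2·2·6}·(-1)^2·(+1)^-2 = +1.
v=41: a=41^0·(≡40), b=41^1·(≡5) mod 41; (40|41)=+1, (5|41)=+1; (−1)^{0·1·20}·(+1)^1·(+1)^0 = +1.
v=29: a=29^1·(≡12), b=29^1·(≡6) mod 29; (12|29)=-1, (6|29)=+1; (−1)^{1·1·14}·(-1)^1·(+1)^1 = -1.
v=2: v_2(a)=3, v_2(b)=3; units ≡ 3, 1 (mod 8); ε·ε+αω+βω = 1·0+3·0+3·1 ≡ 1  ⇒  (a,b)_2 = -1.
v=∞: 23142 > 0 and 1400642 > 0  ⇒  (a,b)_∞ = +1.
v=7: a=7^1·(≡4), b=7^0·(≡5) mod 7; (4|7)=+1, (5|7)=-1; (−1)^{1·0·3}·(+1)^0·(-1)^1 = -1.
v=47: a=47^0·(≡9), b=47^-2·(≡4) mod 47; (9|47)=+1, (4|47)=+1; (−1)^{0·-2·23}·(+1)^-2·(+1)^0 = +1.
v=3: a=3^1·(≡1), b=3^0·(≡2) mod 3; (1|3)=+1, (2|3)=-1; (−1)^{1·0·1}·(+1)^0·(-1)^1 = -1.
v=17: a=17^-2·(≡14), b=17^0·(≡14) mod 17; (14|17)=-1, (14|17)=-1; (−1)^{-2·0·8}·(-1)^0·(-1)^-2 = +1.
v=31: a=31^0·(≡4), b=31^1·(≡12) mod 31; (4|31)=+1, (12|31)=-1; (−1)^{0·1·15}·(+1)^1·(-1)^0 = +1.
Ram(23142, 1400642) = {2, 3, 7, 29}; no ℚ_2-point on the conic.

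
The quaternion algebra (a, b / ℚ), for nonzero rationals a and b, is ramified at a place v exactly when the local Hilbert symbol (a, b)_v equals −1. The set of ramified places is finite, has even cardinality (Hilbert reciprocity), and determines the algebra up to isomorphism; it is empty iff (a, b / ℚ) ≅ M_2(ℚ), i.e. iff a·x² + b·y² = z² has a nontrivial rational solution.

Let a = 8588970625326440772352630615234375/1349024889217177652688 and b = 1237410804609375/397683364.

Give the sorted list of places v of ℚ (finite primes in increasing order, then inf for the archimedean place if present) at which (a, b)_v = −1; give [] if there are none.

[2, 5, 13, 19]

Mod squares: a ≡ 715, b ≡ 53295. Check v ∈ {∞, 2, 3, 5, 11, 13, 17, 19, 23, 31, 37, 47, 53, 59}.
v=3: a=3^-4·(≡1), b=3^1·(≡2) mod 3; (1|3)=+1, (2|3)=-1; (−1)^{-4·1·1}·(+1)^1·(-1)^-4 = +1.
v=13: a=13^-7·(≡10), b=13^-4·(≡6) mod 13; (10|13)=+1, (6|13)=-1; (−1)^{-7·-4·6}·(+1)^-4·(-1)^-7 = -1.
v=31: a=31^2·(≡28), b=31^0·(≡12) mod 31; (28|31)=+1, (12|31)=-1; (−1)^{2·0·15}·(+1)^0·(-1)^2 = +1.
v=53: a=53^4·(≡23), b=53^2·(≡21) mod 53; (23|53)=-1, (21|53)=-1; (−1)^{4·2·26}·(-1)^2·(-1)^4 = +1.
v=17: a=17^2·(≡8), b=17^1·(≡10) mod 17; (8|17)=+1, (10|17)=-1; (−1)^{2·1·8}·(+1)^1·(-1)^2 = +1.
v=11: a=11^5·(≡2), b=11^1·(≡1) mod 11; (2|11)=-1, (1|11)=+1; (−1)^{5·1·5}·(-1)^1·(+1)^5 = +1.
v=47: a=47^2·(≡46), b=47^0·(≡29) mod 47; (46|47)=-1, (29|47)=-1; (−1)^{2·0·23}·(-1)^0·(-1)^2 = +1.
v=19: a=19^2·(≡18), b=19^1·(≡13) mod 19; (18|19)=-1, (13|19)=-1; (−1)^{2·1·9}·(-1)^1·(-1)^2 = -1.
v=5: a=5^15·(≡2), b=5^7·(≡1) mod 5; (2|5)=-1, (1|5)=+1; (−1)^{15·7·2}·(-1)^7·(+1)^15 = -1.
v=2: v_2(a)=-4, v_2(b)=-2; units ≡ 3, 7 (mod 8); ε·ε+αω+βω = 1·1+-4·0+-2·1 ≡ 1  ⇒  (a,b)_2 = -1.
v=∞: 715 > 0 and 53295 > 0  ⇒  (a,b)_∞ = +1.
v=37: a=37^-2·(≡12), b=37^0·(≡31) mod 37; (12|37)=+1, (31|37)=-1; (−1)^{-2·0·18}·(+1)^0·(-1)^-2 = +1.
v=59: a=59^-4·(≡51), b=59^-2·(≡58) mod 59; (51|59)=+1, (58|59)=-1; (−1)^{-4·-2·29}·(+1)^-2·(-1)^-4 = +1.
v=23: a=23^0·(≡18), b=23^2·(≡4) mod 23; (18|23)=+1, (4|23)=+1; (−1)^{0·2·11}·(+1)^2·(+1)^0 = +1.
(715, 53295 / ℚ) ramifies at {2, 5, 13, 19}: a division algebra.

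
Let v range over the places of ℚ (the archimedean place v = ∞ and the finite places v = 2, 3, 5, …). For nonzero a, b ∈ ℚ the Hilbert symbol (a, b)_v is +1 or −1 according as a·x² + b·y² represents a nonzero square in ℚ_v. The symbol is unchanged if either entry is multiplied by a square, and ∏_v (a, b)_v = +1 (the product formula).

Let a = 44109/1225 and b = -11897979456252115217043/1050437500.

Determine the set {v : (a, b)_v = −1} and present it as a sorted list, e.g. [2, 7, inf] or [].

[17, 19, 29, 41]

(a, b) ≡ (29, -92701) mod (ℚ^×)²; places V = {2, 3, 5, 7, 13, 17, 19, 29, 41, ∞}.
(a,b)_5: α=-2, u≡1; β=-6, v≡4 (mod 5); (1|5)=+1, (4|5)=+1; sign (−1)^0·+1^-6·+1^-2 = +1.
(a,b)_2: α=0, β=-2; u≡5, v≡3 (mod 8); ε(u)ε(v)=0·1, αω(v)=0·1, βω(u)=-2·1; sum ≡ 0  ⇒  +1.
(a,b)_7: α=-2, u≡4; β=-5, v≡1 (mod 7); (4|7)=+1, (1|7)=+1; sign (−1)^0·+1^-5·+1^-2 = +1.
(a,b)_3: α=2, u≡2; β=6, v≡2 (mod 3); (2|3)=-1, (2|3)=-1; sign (−1)^0·-1^6·-1^2 = +1.
(a,b)_13: α=2, u≡9; β=6, v≡2 (mod 13); (9|13)=+1, (2|13)=-1; sign (−1)^0·+1^6·-1^2 = +1.
(a,b)_41: α=0, u≡26; β=1, v≡27 (mod 41); (26|41)=-1, (27|41)=-1; sign (−1)^0·-1^1·-1^0 = -1.
(a,b)_19: α=0, u≡18; β=3, v≡9 (mod 19); (18|19)=-1, (9|19)=+1; sign (−1)^0·-1^3·+1^0 = -1.
(a,b)_17: α=0, u≡11; β=1, v≡2 (mod 17); (11|17)=-1, (2|17)=+1; sign (−1)^0·-1^1·+1^0 = -1.
(a,b)_∞: sgn(29)=+, sgn(-92701)=−, so +1.
(a,b)_29: α=1, u≡6; β=4, v≡14 (mod 29); (6|29)=+1, (14|29)=-1; sign (−1)^0·+1^4·-1^1 = -1.
Ram(29, -92701) = {17, 19, 29, 41}; no ℚ_17-point on the conic.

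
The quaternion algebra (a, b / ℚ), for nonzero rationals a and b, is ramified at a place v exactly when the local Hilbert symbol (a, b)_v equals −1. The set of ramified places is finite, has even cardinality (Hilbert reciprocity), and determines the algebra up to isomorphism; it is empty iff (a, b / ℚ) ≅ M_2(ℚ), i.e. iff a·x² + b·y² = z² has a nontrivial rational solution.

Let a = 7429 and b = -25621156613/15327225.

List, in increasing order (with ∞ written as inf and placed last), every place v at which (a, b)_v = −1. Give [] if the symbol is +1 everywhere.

[17, 23]

(a, b) ≡ (7429, -437) mod (ℚ^×)²; places V = {2, 3, 5, 13, 17, 19, 23, 29, 31, ∞}.
(a,b)_31: α=0, u≡20; β=2, v≡8 (mod 31); (20|31)=+1, (8|31)=+1; sign (−1)^0·+1^2·+1^0 = +1.
(a,b)_19: α=1, u≡11; β=3, v≡12 (mod 19); (11|19)=+1, (12|19)=-1; sign (−1)^1·+1^3·-1^1 = +1.
(a,b)_13: α=0, u≡6; β=2, v≡7 (mod 13); (6|13)=-1, (7|13)=-1; sign (−1)^0·-1^2·-1^0 = +1.
(a,b)_∞: sgn(7429)=+, sgn(-437)=−, so +1.
(a,b)_29: α=0, u≡5; β=-2, v≡11 (mod 29); (5|29)=+1, (11|29)=-1; sign (−1)^0·+1^-2·-1^0 = +1.
(a,b)_2: α=0, β=0; u≡5, v≡3 (mod 8); ε(u)ε(v)=0·1, αω(v)=0·1, βω(u)=0·1; sum ≡ 0  ⇒  +1.
(a,b)_5: α=0, u≡4; β=-2, v≡3 (mod 5); (4|5)=+1, (3|5)=-1; sign (−1)^0·+1^-2·-1^0 = +1.
(a,b)_17: α=1, u≡12; β=0, v≡3 (mod 17); (12|17)=-1, (3|17)=-1; sign (−1)^0·-1^0·-1^1 = -1.
(a,b)_3: α=0, u≡1; β=-6, v≡1 (mod 3); (1|3)=+1, (1|3)=+1; sign (−1)^0·+1^-6·+1^0 = +1.
(a,b)_23: α=1, u≡1; β=1, v≡8 (mod 23); (1|23)=+1, (8|23)=+1; sign (−1)^1·+1^1·+1^1 = -1.
(7429, -437 / ℚ) ramifies at {17, 23}: a division algebra.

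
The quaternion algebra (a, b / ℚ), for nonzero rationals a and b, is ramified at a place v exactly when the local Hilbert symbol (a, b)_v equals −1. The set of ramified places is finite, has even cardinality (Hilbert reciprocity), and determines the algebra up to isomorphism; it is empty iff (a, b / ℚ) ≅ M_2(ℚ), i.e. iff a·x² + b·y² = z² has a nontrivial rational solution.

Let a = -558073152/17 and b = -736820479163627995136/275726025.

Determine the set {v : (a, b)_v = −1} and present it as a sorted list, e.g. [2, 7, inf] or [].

Mod squares: a ≡ -221, b ≡ -26. Check v ∈ {∞, 2, 3, 5, 7, 11, 13, 17, 41, 47}.
v=3: a=3^4·(≡1), b=3^-8·(≡1) mod 3; (1|3)=+1, (1|3)=+1; (−1)^{4·-8·1}·(+1)^-8·(+1)^4 = +1.
v=11: a=11^0·(≡2), b=11^2·(≡6) mod 11; (2|11)=-1, (6|11)=-1; (−1)^{0·2·5}·(-1)^2·(-1)^0 = +1.
v=41: a=41^0·(≡21), b=41^-2·(≡26) mod 41; (21|41)=+1, (26|41)=-1; (−1)^{0·-2·20}·(+1)^-2·(-1)^0 = +1.
v=13: a=13^3·(≡1), b=13^5·(≡11) mod 13; (1|13)=+1, (11|13)=-1; (−1)^{3·5·6}·(+1)^5·(-1)^3 = -1.
v=2: v_2(a)=6, v_2(b)=19; units ≡ 3, 3 (mod 8); ε·ε+αω+βω = 1·1+6·1+19·1 ≡ 0  ⇒  (a,b)_2 = +1.
v=17: a=17^-1·(≡9), b=17^2·(≡8) mod 17; (9|17)=+1, (8|17)=+1; (−1)^{-1·2·8}·(+1)^2·(+1)^-1 = +1.
v=47: a=47^0·(≡17), b=47^2·(≡17) mod 47; (17|47)=+1, (17|47)=+1; (−1)^{0·2·23}·(+1)^2·(+1)^0 = +1.
v=5: a=5^0·(≡4), b=5^-2·(≡4) mod 5; (4|5)=+1, (4|5)=+1; (−1)^{0·-2·2}·(+1)^-2·(+1)^0 = +1.
v=∞: -221 < 0 and -26 < 0  ⇒  (a,b)_∞ = -1.
v=7: a=7^2·(≡6), b=7^2·(≡4) mod 7; (6|7)=-1, (4|7)=+1; (−1)^{2·2·3}·(-1)^2·(+1)^2 = +1.
(-221, -26 / ℚ) ramifies at {13, ∞}: a division algebra.

[13, inf]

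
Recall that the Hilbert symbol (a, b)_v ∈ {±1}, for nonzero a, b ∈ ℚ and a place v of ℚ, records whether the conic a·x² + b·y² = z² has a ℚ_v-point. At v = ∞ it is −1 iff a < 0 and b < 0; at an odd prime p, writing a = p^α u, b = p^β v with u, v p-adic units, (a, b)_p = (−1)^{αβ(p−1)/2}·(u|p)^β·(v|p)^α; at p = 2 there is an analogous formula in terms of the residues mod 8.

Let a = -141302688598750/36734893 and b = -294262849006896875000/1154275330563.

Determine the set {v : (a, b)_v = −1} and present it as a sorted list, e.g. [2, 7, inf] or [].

(a, b) ≡ (-3094, -42) mod (ℚ^×)²; places V = {2, 3, 5, 7, 13, 17, 37, 41, ∞}.
(a,b)_41: α=-4, u≡35; β=-6, v≡31 (mod 41); (35|41)=-1, (31|41)=+1; sign (−1)^0·-1^-6·+1^-4 = +1.
(a,b)_7: α=5, u≡5; β=7, v≡4 (mod 7); (5|7)=-1, (4|7)=+1; sign (−1)^1·-1^7·+1^5 = +1.
(a,b)_∞: sgn(-3094)=−, sgn(-42)=−, so -1.
(a,b)_17: α=3, u≡10; β=4, v≡9 (mod 17); (10|17)=-1, (9|17)=+1; sign (−1)^0·-1^4·+1^3 = +1.
(a,b)_2: α=1, β=3; u≡5, v≡3 (mod 8); ε(u)ε(v)=0·1, αω(v)=1·1, βω(u)=3·1; sum ≡ 0  ⇒  +1.
(a,b)_13: α=-1, u≡12; β=0, v≡10 (mod 13); (12|13)=+1, (10|13)=+1; sign (−1)^0·+1^0·+1^-1 = +1.
(a,b)_5: α=4, u≡4; β=8, v≡3 (mod 5); (4|5)=+1, (3|5)=-1; sign (−1)^0·+1^8·-1^4 = +1.
(a,b)_3: α=0, u≡2; β=-5, v≡1 (mod 3); (2|3)=-1, (1|3)=+1; sign (−1)^0·-1^-5·+1^0 = -1.
(a,b)_37: α=2, u≡29; β=2, v≡6 (mod 37); (29|37)=-1, (6|37)=-1; sign (−1)^0·-1^2·-1^2 = +1.
Ram(-3094, -42) = {3, ∞}; no ℚ_3-point on the conic.

[3, inf]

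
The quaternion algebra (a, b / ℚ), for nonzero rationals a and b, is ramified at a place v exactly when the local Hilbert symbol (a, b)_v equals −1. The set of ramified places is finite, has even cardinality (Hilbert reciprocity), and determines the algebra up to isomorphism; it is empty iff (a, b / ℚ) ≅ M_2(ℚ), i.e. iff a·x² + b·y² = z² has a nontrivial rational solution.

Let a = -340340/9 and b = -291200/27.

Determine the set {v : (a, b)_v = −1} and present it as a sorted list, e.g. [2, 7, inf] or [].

[13, inf]

(a, b) ≡ (-85085, -546) mod (ℚ^×)²; places V = {2, 3, 5, 7, 11, 13, 17, ∞}.
(a,b)_11: α=1, u≡4; β=0, v≡5 (mod 11); (4|11)=+1, (5|11)=+1; sign (−1)^0·+1^0·+1^1 = +1.
(a,b)_5: α=1, u≡3; β=2, v≡1 (mod 5); (3|5)=-1, (1|5)=+1; sign (−1)^0·-1^2·+1^1 = +1.
(a,b)_17: α=1, u≡12; β=0, v≡1 (mod 17); (12|17)=-1, (1|17)=+1; sign (−1)^0·-1^0·+1^1 = +1.
(a,b)_7: α=1, u≡1; β=1, v≡6 (mod 7); (1|7)=+1, (6|7)=-1; sign (−1)^1·+1^1·-1^1 = +1.
(a,b)_∞: sgn(-85085)=−, sgn(-546)=−, so -1.
(a,b)_3: α=-2, u≡1; β=-3, v≡1 (mod 3); (1|3)=+1, (1|3)=+1; sign (−1)^0·+1^-3·+1^-2 = +1.
(a,b)_2: α=2, β=7; u≡3, v≡7 (mod 8); ε(u)ε(v)=1·1, αω(v)=2·0, βω(u)=7·1; sum ≡ 0  ⇒  +1.
(a,b)_13: α=1, u≡6; β=1, v≡12 (mod 13); (6|13)=-1, (12|13)=+1; sign (−1)^0·-1^1·+1^1 = -1.
(-85085, -546 / ℚ) ramifies at {13, ∞}: a division algebra.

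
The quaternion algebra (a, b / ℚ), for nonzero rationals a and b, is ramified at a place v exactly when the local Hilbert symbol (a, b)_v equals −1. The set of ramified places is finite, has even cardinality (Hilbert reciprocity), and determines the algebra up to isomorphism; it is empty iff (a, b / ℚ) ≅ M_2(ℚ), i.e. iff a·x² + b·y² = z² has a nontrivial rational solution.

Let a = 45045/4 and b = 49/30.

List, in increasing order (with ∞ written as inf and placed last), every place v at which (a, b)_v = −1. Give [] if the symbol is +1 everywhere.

Mod squares: a ≡ 5005, b ≡ 30. Check v ∈ {∞, 2, 3, 5, 7, 11, 13}.
v=11: a=11^1·(≡9), b=11^0·(≡2) mod 11; (9|11)=+1, (2|11)=-1; (−1)^{1·0·5}·(+1)^0·(-1)^1 = -1.
v=2: v_2(a)=-2, v_2(b)=-1; units ≡ 5, 7 (mod 8); ε·ε+αω+βω = 0·1+-2·0+-1·1 ≡ 1  ⇒  (a,b)_2 = -1.
v=13: a=13^1·(≡5), b=13^0·(≡9) mod 13; (5|13)=-1, (9|13)=+1; (−1)^{1·0·6}·(-1)^0·(+1)^1 = +1.
v=3: a=3^2·(≡1), b=3^-1·(≡1) mod 3; (1|3)=+1, (1|3)=+1; (−1)^{2·-1·1}·(+1)^-1·(+1)^2 = +1.
v=5: a=5^1·(≡1), b=5^-1·(≡4) mod 5; (1|5)=+1, (4|5)=+1; (−1)^{1·-1·2}·(+1)^-1·(+1)^1 = +1.
v=7: a=7^1·(≡4), b=7^2·(≡4) mod 7; (4|7)=+1, (4|7)=+1; (−1)^{1·2·3}·(+1)^2·(+1)^1 = +1.
v=∞: 5005 > 0 and 30 > 0  ⇒  (a,b)_∞ = +1.
(5005, 30 / ℚ) ramifies at {2, 11}: a division algebra.

[2, 11]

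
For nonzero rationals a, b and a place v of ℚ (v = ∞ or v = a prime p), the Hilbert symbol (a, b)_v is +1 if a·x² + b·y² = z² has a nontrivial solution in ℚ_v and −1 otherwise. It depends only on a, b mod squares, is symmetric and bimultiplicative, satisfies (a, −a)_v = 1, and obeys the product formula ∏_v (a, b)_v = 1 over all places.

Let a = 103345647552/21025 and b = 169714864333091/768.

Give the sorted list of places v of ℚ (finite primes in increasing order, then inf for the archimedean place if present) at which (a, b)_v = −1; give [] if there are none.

[3, 23]

(a, b) ≡ (23, 9177) mod (ℚ^×)²; places V = {2, 3, 5, 7, 11, 19, 23, 29, ∞}.
(a,b)_29: α=-2, u≡7; β=0, v≡25 (mod 29); (7|29)=+1, (25|29)=+1; sign (−1)^0·+1^0·+1^-2 = +1.
(a,b)_23: α=1, u≡18; β=3, v≡3 (mod 23); (18|23)=+1, (3|23)=+1; sign (−1)^1·+1^3·+1^1 = -1.
(a,b)_2: α=6, β=-8; u≡7, v≡1 (mod 8); ε(u)ε(v)=1·0, αω(v)=6·0, βω(u)=-8·0; sum ≡ 0  ⇒  +1.
(a,b)_3: α=4, u≡2; β=-1, v≡2 (mod 3); (2|3)=-1, (2|3)=-1; sign (−1)^0·-1^-1·-1^4 = -1.
(a,b)_∞: sgn(23)=+, sgn(9177)=+, so +1.
(a,b)_19: α=2, u≡1; β=3, v≡8 (mod 19); (1|19)=+1, (8|19)=-1; sign (−1)^0·+1^3·-1^2 = +1.
(a,b)_11: α=0, u≡1; β=2, v≡3 (mod 11); (1|11)=+1, (3|11)=+1; sign (−1)^0·+1^2·+1^0 = +1.
(a,b)_7: α=4, u≡1; β=5, v≡1 (mod 7); (1|7)=+1, (1|7)=+1; sign (−1)^0·+1^5·+1^4 = +1.
(a,b)_5: α=-2, u≡2; β=0, v≡2 (mod 5); (2|5)=-1, (2|5)=-1; sign (−1)^0·-1^0·-1^-2 = +1.
(23, 9177 / ℚ) ramifies at {3, 23}: a division algebra.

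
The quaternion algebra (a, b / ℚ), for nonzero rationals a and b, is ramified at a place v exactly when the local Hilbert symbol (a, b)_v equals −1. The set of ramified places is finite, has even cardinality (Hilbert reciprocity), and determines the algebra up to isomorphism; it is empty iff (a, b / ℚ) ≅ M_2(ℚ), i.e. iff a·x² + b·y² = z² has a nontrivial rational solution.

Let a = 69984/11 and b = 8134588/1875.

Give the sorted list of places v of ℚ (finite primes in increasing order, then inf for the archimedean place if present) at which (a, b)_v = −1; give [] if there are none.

(a, b) ≡ (66, 21) mod (ℚ^×)²; places V = {2, 3, 5, 7, 11, ∞}.
(a,b)_7: α=0, u≡3; β=5, v≡6 (mod 7); (3|7)=-1, (6|7)=-1; sign (−1)^0·-1^5·-1^0 = -1.
(a,b)_∞: sgn(66)=+, sgn(21)=+, so +1.
(a,b)_2: α=5, β=2; u≡1, v≡5 (mod 8); ε(u)ε(v)=0·0, αω(v)=5·1, βω(u)=2·0; sum ≡ 1  ⇒  -1.
(a,b)_11: α=-1, u≡2; β=2, v≡8 (mod 11); (2|11)=-1, (8|11)=-1; sign (−1)^0·-1^2·-1^-1 = -1.
(a,b)_3: α=7, u≡1; β=-1, v≡1 (mod 3); (1|3)=+1, (1|3)=+1; sign (−1)^1·+1^-1·+1^7 = -1.
(a,b)_5: α=0, u≡4; β=-4, v≡1 (mod 5); (4|5)=+1, (1|5)=+1; sign (−1)^0·+1^-4·+1^0 = +1.
(66, 21 / ℚ) ramifies at {2, 3, 7, 11}: a division algebra.

[2, 3, 7, 11]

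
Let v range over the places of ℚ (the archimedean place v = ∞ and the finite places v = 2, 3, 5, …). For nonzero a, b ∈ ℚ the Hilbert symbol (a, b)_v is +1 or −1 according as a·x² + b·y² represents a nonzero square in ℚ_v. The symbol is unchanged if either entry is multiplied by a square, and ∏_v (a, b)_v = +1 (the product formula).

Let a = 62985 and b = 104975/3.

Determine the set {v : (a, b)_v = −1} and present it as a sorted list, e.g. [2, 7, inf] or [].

[5, 13, 17, 19]

Mod squares: a ≡ 62985, b ≡ 12597. Check v ∈ {∞, 2, 3, 5, 13, 17, 19}.
v=2: v_2(a)=0, v_2(b)=0; units ≡ 1, 5 (mod 8); ε·ε+αω+βω = 0·0+0·1+0·0 ≡ 0  ⇒  (a,b)_2 = +1.
v=∞: 62985 > 0 and 12597 > 0  ⇒  (a,b)_∞ = +1.
v=13: a=13^1·(≡9), b=13^1·(≡5) mod 13; (9|13)=+1, (5|13)=-1; (−1)^{1·1·6}·(+1)^1·(-1)^1 = -1.
v=19: a=19^1·(≡9), b=19^1·(≡5) mod 19; (9|19)=+1, (5|19)=+1; (−1)^{1·1·9}·(+1)^1·(+1)^1 = -1.
v=3: a=3^1·(≡1), b=3^-1·(≡2) mod 3; (1|3)=+1, (2|3)=-1; (−1)^{1·-1·1}·(+1)^-1·(-1)^1 = +1.
v=17: a=17^1·(≡16), b=17^1·(≡7) mod 17; (16|17)=+1, (7|17)=-1; (−1)^{1·1·8}·(+1)^1·(-1)^1 = -1.
v=5: a=5^1·(≡2), b=5^2·(≡3) mod 5; (2|5)=-1, (3|5)=-1; (−1)^{1·2·2}·(-1)^2·(-1)^1 = -1.
Ram(62985, 12597) = {5, 13, 17, 19}; no ℚ_5-point on the conic.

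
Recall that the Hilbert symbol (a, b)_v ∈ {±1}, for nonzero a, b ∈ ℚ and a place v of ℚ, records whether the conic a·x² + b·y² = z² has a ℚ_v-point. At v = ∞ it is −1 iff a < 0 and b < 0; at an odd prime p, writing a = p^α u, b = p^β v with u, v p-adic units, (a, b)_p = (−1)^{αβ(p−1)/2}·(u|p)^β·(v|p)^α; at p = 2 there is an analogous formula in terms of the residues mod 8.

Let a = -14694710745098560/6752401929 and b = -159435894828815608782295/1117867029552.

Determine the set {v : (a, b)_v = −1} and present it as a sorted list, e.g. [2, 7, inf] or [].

[2, 3, 17, inf]

(a, b) ≡ (-85, -165) mod (ℚ^×)²; places V = {2, 3, 5, 7, 11, 13, 17, 41, 43, 47, ∞}.
(a,b)_2: α=6, β=-4; u≡3, v≡3 (mod 8); ε(u)ε(v)=1·1, αω(v)=6·1, βω(u)=-4·1; sum ≡ 1  ⇒  -1.
(a,b)_47: α=2, u≡42; β=4, v≡13 (mod 47); (42|47)=+1, (13|47)=-1; sign (−1)^0·+1^4·-1^2 = +1.
(a,b)_11: α=4, u≡1; β=5, v≡10 (mod 11); (1|11)=+1, (10|11)=-1; sign (−1)^0·+1^5·-1^4 = +1.
(a,b)_13: α=-2, u≡5; β=-4, v≡10 (mod 13); (5|13)=-1, (10|13)=+1; sign (−1)^0·-1^-4·+1^-2 = +1.
(a,b)_17: α=5, u≡7; β=6, v≡3 (mod 17); (7|17)=-1, (3|17)=-1; sign (−1)^0·-1^6·-1^5 = -1.
(a,b)_3: α=-2, u≡2; β=-3, v≡2 (mod 3); (2|3)=-1, (2|3)=-1; sign (−1)^0·-1^-3·-1^-2 = -1.
(a,b)_7: α=-4, u≡3; β=-2, v≡3 (mod 7); (3|7)=-1, (3|7)=-1; sign (−1)^0·-1^-2·-1^-4 = +1.
(a,b)_5: α=1, u≡2; β=1, v≡3 (mod 5); (2|5)=-1, (3|5)=-1; sign (−1)^0·-1^1·-1^1 = +1.
(a,b)_41: α=0, u≡15; β=2, v≡18 (mod 41); (15|41)=-1, (18|41)=+1; sign (−1)^0·-1^2·+1^0 = +1.
(a,b)_∞: sgn(-85)=−, sgn(-165)=−, so -1.
(a,b)_43: α=-2, u≡1; β=-2, v≡37 (mod 43); (1|43)=+1, (37|43)=-1; sign (−1)^0·+1^-2·-1^-2 = +1.
Ram(-85, -165) = {2, 3, 17, ∞}; no ℚ_2-point on the conic.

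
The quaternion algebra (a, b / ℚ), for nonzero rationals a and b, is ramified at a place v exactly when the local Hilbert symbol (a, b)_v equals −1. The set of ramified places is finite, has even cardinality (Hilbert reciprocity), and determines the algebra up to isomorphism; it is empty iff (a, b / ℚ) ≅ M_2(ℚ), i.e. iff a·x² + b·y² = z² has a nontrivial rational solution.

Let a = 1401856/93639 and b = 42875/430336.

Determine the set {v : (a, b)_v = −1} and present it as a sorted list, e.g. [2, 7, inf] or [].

Mod squares: a ≡ 39, b ≡ 35. Check v ∈ {∞, 2, 3, 5, 7, 13, 37, 41}.
v=37: a=37^2·(≡20), b=37^0·(≡31) mod 37; (20|37)=-1, (31|37)=-1; (−1)^{2·0·18}·(-1)^0·(-1)^2 = +1.
v=41: a=41^0·(≡36), b=41^-2·(≡3) mod 41; (36|41)=+1, (3|41)=-1; (−1)^{0·-2·20}·(+1)^-2·(-1)^0 = +1.
v=7: a=7^-4·(≡2), b=7^3·(≡5) mod 7; (2|7)=+1, (5|7)=-1; (−1)^{-4·3·3}·(+1)^3·(-1)^-4 = +1.
v=3: a=3^-1·(≡1), b=3^0·(≡2) mod 3; (1|3)=+1, (2|3)=-1; (−1)^{-1·0·1}·(+1)^0·(-1)^-1 = -1.
v=13: a=13^-1·(≡1), b=13^0·(≡4) mod 13; (1|13)=+1, (4|13)=+1; (−1)^{-1·0·6}·(+1)^0·(+1)^-1 = +1.
v=2: v_2(a)=10, v_2(b)=-8; units ≡ 7, 3 (mod 8); ε·ε+αω+βω = 1·1+10·1+-8·0 ≡ 1  ⇒  (a,b)_2 = -1.
v=5: a=5^0·(≡4), b=5^3·(≡3) mod 5; (4|5)=+1, (3|5)=-1; (−1)^{0·3·2}·(+1)^3·(-1)^0 = +1.
v=∞: 39 > 0 and 35 > 0  ⇒  (a,b)_∞ = +1.
(39, 35 / ℚ) ramifies at {2, 3}: a division algebra.

[2, 3]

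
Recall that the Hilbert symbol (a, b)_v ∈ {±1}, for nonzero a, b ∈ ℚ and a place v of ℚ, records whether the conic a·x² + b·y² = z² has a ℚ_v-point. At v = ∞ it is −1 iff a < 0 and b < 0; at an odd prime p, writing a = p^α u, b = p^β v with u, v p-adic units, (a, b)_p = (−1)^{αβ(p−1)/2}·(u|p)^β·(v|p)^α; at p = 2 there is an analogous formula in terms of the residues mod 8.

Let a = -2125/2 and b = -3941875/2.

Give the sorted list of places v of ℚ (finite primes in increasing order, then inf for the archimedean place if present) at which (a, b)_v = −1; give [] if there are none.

[7, inf]

(a, b) ≡ (-170, -12614) mod (ℚ^×)²; places V = {2, 5, 7, 17, 53, ∞}.
(a,b)_53: α=0, u≡24; β=1, v≡45 (mod 53); (24|53)=+1, (45|53)=-1; sign (−1)^0·+1^1·-1^0 = +1.
(a,b)_5: α=3, u≡4; β=4, v≡4 (mod 5); (4|5)=+1, (4|5)=+1; sign (−1)^0·+1^4·+1^3 = +1.
(a,b)_2: α=-1, β=-1; u≡3, v≡5 (mod 8); ε(u)ε(v)=1·0, αω(v)=-1·1, βω(u)=-1·1; sum ≡ 0  ⇒  +1.
(a,b)_7: α=0, u≡5; β=1, v≡2 (mod 7); (5|7)=-1, (2|7)=+1; sign (−1)^0·-1^1·+1^0 = -1.
(a,b)_∞: sgn(-170)=−, sgn(-12614)=−, so -1.
(a,b)_17: α=1, u≡14; β=1, v≡11 (mod 17); (14|17)=-1, (11|17)=-1; sign (−1)^0·-1^1·-1^1 = +1.
Ram(-170, -12614) = {7, ∞}; no ℚ_7-point on the conic.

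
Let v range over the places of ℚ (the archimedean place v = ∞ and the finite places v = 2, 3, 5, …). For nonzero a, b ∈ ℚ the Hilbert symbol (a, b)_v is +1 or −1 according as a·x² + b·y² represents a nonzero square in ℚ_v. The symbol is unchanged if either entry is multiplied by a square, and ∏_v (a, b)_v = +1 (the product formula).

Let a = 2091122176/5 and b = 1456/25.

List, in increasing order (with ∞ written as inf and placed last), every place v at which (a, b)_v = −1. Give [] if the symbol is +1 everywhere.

[]

Mod squares: a ≡ 1430, b ≡ 91. Check v ∈ {∞, 2, 5, 7, 11, 13}.
v=11: a=11^1·(≡1), b=11^0·(≡5) mod 11; (1|11)=+1, (5|11)=+1; (−1)^{1·0·5}·(+1)^0·(+1)^1 = +1.
v=∞: 1430 > 0 and 91 > 0  ⇒  (a,b)_∞ = +1.
v=2: v_2(a)=9, v_2(b)=4; units ≡ 3, 3 (mod 8); ε·ε+αω+βω = 1·1+9·1+4·1 ≡ 0  ⇒  (a,b)_2 = +1.
v=5: a=5^-1·(≡1), b=5^-2·(≡1) mod 5; (1|5)=+1, (1|5)=+1; (−1)^{-1·-2·2}·(+1)^-2·(+1)^-1 = +1.
v=13: a=13^5·(≡11), b=13^1·(≡5) mod 13; (11|13)=-1, (5|13)=-1; (−1)^{5·1·6}·(-1)^1·(-1)^5 = +1.
v=7: a=7^0·(≡2), b=7^1·(≡3) mod 7; (2|7)=+1, (3|7)=-1; (−1)^{0·1·3}·(+1)^1·(-1)^0 = +1.
Every local symbol is +1, so the conic 1430·x² + 91·y² = z² has ℚ_v-points for all v and hence a ℚ-point; (a, b / ℚ) ≅ M_2(ℚ).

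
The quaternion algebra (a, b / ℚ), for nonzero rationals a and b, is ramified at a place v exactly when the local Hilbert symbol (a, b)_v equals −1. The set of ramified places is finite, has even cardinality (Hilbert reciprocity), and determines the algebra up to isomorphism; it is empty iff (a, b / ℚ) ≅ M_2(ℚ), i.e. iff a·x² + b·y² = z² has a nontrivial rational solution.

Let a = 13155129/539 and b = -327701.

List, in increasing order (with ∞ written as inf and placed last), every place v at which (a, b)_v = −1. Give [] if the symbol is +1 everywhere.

[2, 31]

(a, b) ≡ (11, -341) mod (ℚ^×)²; places V = {2, 3, 7, 11, 13, 31, ∞}.
(a,b)_3: α=4, u≡2; β=0, v≡1 (mod 3); (2|3)=-1, (1|3)=+1; sign (−1)^0·-1^0·+1^4 = +1.
(a,b)_∞: sgn(11)=+, sgn(-341)=−, so +1.
(a,b)_11: α=-1, u≡4; β=1, v≡8 (mod 11); (4|11)=+1, (8|11)=-1; sign (−1)^1·+1^1·-1^-1 = +1.
(a,b)_2: α=0, β=0; u≡3, v≡3 (mod 8); ε(u)ε(v)=1·1, αω(v)=0·1, βω(u)=0·1; sum ≡ 1  ⇒  -1.
(a,b)_13: α=2, u≡6; β=0, v≡3 (mod 13); (6|13)=-1, (3|13)=+1; sign (−1)^0·-1^0·+1^2 = +1.
(a,b)_31: α=2, u≡17; β=3, v≡20 (mod 31); (17|31)=-1, (20|31)=+1; sign (−1)^0·-1^3·+1^2 = -1.
(a,b)_7: α=-2, u≡2; β=0, v≡4 (mod 7); (2|7)=+1, (4|7)=+1; sign (−1)^0·+1^0·+1^-2 = +1.
(11, -341 / ℚ) ramifies at {2, 31}: a division algebra.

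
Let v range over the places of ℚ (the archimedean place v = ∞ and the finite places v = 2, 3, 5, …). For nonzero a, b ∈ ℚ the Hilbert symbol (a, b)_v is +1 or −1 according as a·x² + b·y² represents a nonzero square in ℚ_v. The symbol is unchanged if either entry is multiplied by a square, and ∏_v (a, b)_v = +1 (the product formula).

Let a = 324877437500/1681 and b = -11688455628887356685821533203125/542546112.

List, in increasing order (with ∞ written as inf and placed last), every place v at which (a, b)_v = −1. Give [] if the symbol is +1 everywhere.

[3, 13]

(a, b) ≡ (119, -15015) mod (ℚ^×)²; places V = {2, 3, 5, 7, 11, 13, 17, 19, 41, ∞}.
(a,b)_41: α=-2, u≡1; β=-4, v≡31 (mod 41); (1|41)=+1, (31|41)=+1; sign (−1)^0·+1^-4·+1^-2 = +1.
(a,b)_3: α=0, u≡2; β=-1, v≡2 (mod 3); (2|3)=-1, (2|3)=-1; sign (−1)^0·-1^-1·-1^0 = -1.
(a,b)_∞: sgn(119)=+, sgn(-15015)=−, so +1.
(a,b)_19: α=2, u≡16; β=4, v≡14 (mod 19); (16|19)=+1, (14|19)=-1; sign (−1)^0·+1^4·-1^2 = +1.
(a,b)_17: α=1, u≡14; β=4, v≡16 (mod 17); (14|17)=-1, (16|17)=+1; sign (−1)^0·-1^4·+1^1 = +1.
(a,b)_2: α=2, β=-6; u≡7, v≡1 (mod 8); ε(u)ε(v)=1·0, αω(v)=2·0, βω(u)=-6·0; sum ≡ 0  ⇒  +1.
(a,b)_7: α=1, u≡5; β=5, v≡4 (mod 7); (5|7)=-1, (4|7)=+1; sign (−1)^1·-1^5·+1^1 = +1.
(a,b)_5: α=6, u≡1; β=15, v≡2 (mod 5); (1|5)=+1, (2|5)=-1; sign (−1)^0·+1^15·-1^6 = +1.
(a,b)_11: α=2, u≡4; β=5, v≡8 (mod 11); (4|11)=+1, (8|11)=-1; sign (−1)^0·+1^5·-1^2 = +1.
(a,b)_13: α=0, u≡11; β=1, v≡6 (mod 13); (11|13)=-1, (6|13)=-1; sign (−1)^0·-1^1·-1^0 = -1.
|Ram(119, -15015)| = 2, even; anisotropic at {3, 13}.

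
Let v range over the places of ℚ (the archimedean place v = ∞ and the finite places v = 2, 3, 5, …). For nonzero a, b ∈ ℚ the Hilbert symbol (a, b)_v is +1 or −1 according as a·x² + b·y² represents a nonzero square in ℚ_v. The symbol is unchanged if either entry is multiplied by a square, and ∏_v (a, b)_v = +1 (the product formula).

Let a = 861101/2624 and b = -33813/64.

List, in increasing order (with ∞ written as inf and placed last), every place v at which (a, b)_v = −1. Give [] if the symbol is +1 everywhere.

(a, b) ≡ (25789, -13) mod (ℚ^×)²; places V = {2, 3, 13, 17, 37, 41, ∞}.
(a,b)_17: α=1, u≡13; β=2, v≡8 (mod 17); (13|17)=+1, (8|17)=+1; sign (−1)^0·+1^2·+1^1 = +1.
(a,b)_37: α=3, u≡19; β=0, v≡18 (mod 37); (19|37)=-1, (18|37)=-1; sign (−1)^0·-1^0·-1^3 = -1.
(a,b)_2: α=-6, β=-6; u≡5, v≡3 (mod 8); ε(u)ε(v)=0·1, αω(v)=-6·1, βω(u)=-6·1; sum ≡ 0  ⇒  +1.
(a,b)_3: α=0, u≡1; β=2, v≡2 (mod 3); (1|3)=+1, (2|3)=-1; sign (−1)^0·+1^2·-1^0 = +1.
(a,b)_13: α=0, u≡3; β=1, v≡1 (mod 13); (3|13)=+1, (1|13)=+1; sign (−1)^0·+1^1·+1^0 = +1.
(a,b)_∞: sgn(25789)=+, sgn(-13)=−, so +1.
(a,b)_41: α=-1, u≡24; β=0, v≡13 (mod 41); (24|41)=-1, (13|41)=-1; sign (−1)^0·-1^0·-1^-1 = -1.
(25789, -13 / ℚ) ramifies at {37, 41}: a division algebra.

[37, 41]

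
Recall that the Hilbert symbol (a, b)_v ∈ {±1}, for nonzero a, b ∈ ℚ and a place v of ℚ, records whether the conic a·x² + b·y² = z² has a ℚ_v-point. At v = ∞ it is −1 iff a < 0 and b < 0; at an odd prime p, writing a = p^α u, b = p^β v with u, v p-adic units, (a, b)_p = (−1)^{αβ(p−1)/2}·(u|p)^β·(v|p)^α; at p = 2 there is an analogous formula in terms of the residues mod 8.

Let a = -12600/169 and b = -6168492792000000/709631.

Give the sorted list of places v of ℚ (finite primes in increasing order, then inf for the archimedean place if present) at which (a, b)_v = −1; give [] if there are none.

[7, 11, 17, inf]

Mod squares: a ≡ -14, b ≡ -1939938. Check v ∈ {∞, 2, 3, 5, 7, 11, 13, 17, 19, 29}.
v=3: a=3^2·(≡1), b=3^5·(≡1) mod 3; (1|3)=+1, (1|3)=+1; (−1)^{2·5·1}·(+1)^5·(+1)^2 = +1.
v=5: a=5^2·(≡4), b=5^6·(≡2) mod 5; (4|5)=+1, (2|5)=-1; (−1)^{2·6·2}·(+1)^6·(-1)^2 = +1.
v=∞: -14 < 0 and -1939938 < 0  ⇒  (a,b)_∞ = -1.
v=29: a=29^0·(≡26), b=29^2·(≡21) mod 29; (26|29)=-1, (21|29)=-1; (−1)^{0·2·14}·(-1)^2·(-1)^0 = +1.
v=2: v_2(a)=3, v_2(b)=9; units ≡ 1, 7 (mod 8); ε·ε+αω+βω = 0·1+3·0+9·0 ≡ 0  ⇒  (a,b)_2 = +1.
v=19: a=19^0·(≡11), b=19^-1·(≡4) mod 19; (11|19)=+1, (4|19)=+1; (−1)^{0·-1·9}·(+1)^-1·(+1)^0 = +1.
v=17: a=17^0·(≡3), b=17^-1·(≡3) mod 17; (3|17)=-1, (3|17)=-1; (−1)^{0·-1·8}·(-1)^-1·(-1)^0 = -1.
v=13: a=13^-2·(≡10), b=13^-3·(≡10) mod 13; (10|13)=+1, (10|13)=+1; (−1)^{-2·-3·6}·(+1)^-3·(+1)^-2 = +1.
v=11: a=11^0·(≡7), b=11^1·(≡3) mod 11; (7|11)=-1, (3|11)=+1; (−1)^{0·1·5}·(-1)^1·(+1)^0 = -1.
v=7: a=7^1·(≡6), b=7^3·(≡6) mod 7; (6|7)=-1, (6|7)=-1; (−1)^{1·3·3}·(-1)^3·(-1)^1 = -1.
Ram(-14, -1939938) = {7, 11, 17, ∞}; no ℚ_7-point on the conic.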